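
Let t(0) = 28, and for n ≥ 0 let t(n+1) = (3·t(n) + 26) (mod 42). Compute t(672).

Listing terms: t(0) = 28; t(1) = 26; t(2) = 20; t(3) = 2; t(4) = 32; t(5) = 38; t(6) = 14; t(7) = 26.
Since t(7) = t(1) = 26, the sequence is eventually periodic: after a pre-period of length 1 it cycles with period 6.
For n ≥ 1, t(n) depends only on (n - 1) mod 6. (672 - 1) mod 6 = 5, so t(672) = t(6) = 14.

14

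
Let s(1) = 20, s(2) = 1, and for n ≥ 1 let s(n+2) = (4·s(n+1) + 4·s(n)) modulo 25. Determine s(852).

Listing terms: s(1) = 20; s(2) = 1; s(3) = 9; s(4) = 15; s(5) = 21; s(6) = 19; s(7) = 10; s(8) = 16; s(9) = 4; s(10) = 5; s(11) = 11; s(12) = 14; s(13) = 0; s(14) = 6; s(15) = 24; s(16) = 20; s(17) = 1.
Since (s(16), s(17)) = (s(1), s(2)) = (20, 1) (two consecutive terms determine the rest), the sequence is periodic with period 15.
So s(852) = s(1 + ((852-1) mod 15)) = s(12) = 14.

14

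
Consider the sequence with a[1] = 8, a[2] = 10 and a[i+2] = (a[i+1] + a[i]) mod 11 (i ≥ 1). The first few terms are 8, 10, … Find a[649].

a[1] = 8; a[2] = 10; a[3] = 7; a[4] = 6; a[5] = 2; a[6] = 8; a[7] = 10.
The sequence repeats with period 5.
(649 - 1) mod 5 = 3, so a[649] = a[4] = 6.

6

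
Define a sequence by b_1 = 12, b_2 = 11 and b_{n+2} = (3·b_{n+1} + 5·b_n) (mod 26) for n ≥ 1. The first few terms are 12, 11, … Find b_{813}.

Computing terms: b_1 = 12, b_2 = 11, b_3 = 15, b_4 = 22, b_5 = 11, b_6 = 13, b_7 = 16, b_8 = 9, b_9 = 3, b_{10} = 2, b_{11} = 21, b_{12} = 21, b_{13} = 12, b_{14} = 11.
The sequence repeats with period 12.
(813 - 1) mod 12 = 8, so b_{813} = b_9 = 3.

3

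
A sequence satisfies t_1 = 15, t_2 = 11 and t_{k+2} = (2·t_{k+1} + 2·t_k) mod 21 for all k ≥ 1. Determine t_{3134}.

11

We have t_1 = 15; t_2 = 11; t_3 = 10; t_4 = 0; t_5 = 20; t_6 = 19; t_7 = 15; t_8 = 5; t_9 = 19; t_{10} = 6; t_{11} = 8; t_{12} = 7; t_{13} = 9; t_{14} = 11; t_{15} = 19; t_{16} = 18; t_{17} = 11; t_{18} = 16; t_{19} = 12; t_{20} = 14; t_{21} = 10; t_{22} = 6; t_{23} = 11; t_{24} = 13; t_{25} = 6; t_{26} = 17; t_{27} = 4; t_{28} = 0; t_{29} = 8; t_{30} = 16; t_{31} = 6; t_{32} = 2; t_{33} = 16; t_{34} = 15; t_{35} = 20; t_{36} = 7; t_{37} = 12; t_{38} = 17; t_{39} = 16; t_{40} = 3; t_{41} = 17; t_{42} = 19; t_{43} = 9; t_{44} = 14; t_{45} = 4; t_{46} = 15; t_{47} = 17; t_{48} = 1; t_{49} = 15; t_{50} = 11.
The sequence repeats with period 48.
(3134 - 1) mod 48 = 13, so t_{3134} = t_{14} = 11.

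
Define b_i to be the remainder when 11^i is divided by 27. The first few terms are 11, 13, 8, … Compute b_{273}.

8

We have b_1 = 11; b_2 = 13; b_3 = 8; b_4 = 7; b_5 = 23; b_6 = 10; b_7 = 2; b_8 = 22; b_9 = 26; b_{10} = 16; b_{11} = 14; b_{12} = 19; b_{13} = 20; b_{14} = 4; b_{15} = 17; b_{16} = 25; b_{17} = 5; b_{18} = 1; b_{19} = 11.
The sequence repeats with period 18.
So b_{273} = b_{1 + ((273-1) mod 18)} = b_3 = 8.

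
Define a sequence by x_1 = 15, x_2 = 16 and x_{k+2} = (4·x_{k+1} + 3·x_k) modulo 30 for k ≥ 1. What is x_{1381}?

25

Listing terms: x_1 = 15, x_2 = 16, x_3 = 19, x_4 = 4, x_5 = 13, x_6 = 4, x_7 = 25, x_8 = 22, x_9 = 13, x_{10} = 28, x_{11} = 1, x_{12} = 28, x_{13} = 25, x_{14} = 4, x_{15} = 1, x_{16} = 16, x_{17} = 7, x_{18} = 16, x_{19} = 25, x_{20} = 28, x_{21} = 7, x_{22} = 22, x_{23} = 19, x_{24} = 22, x_{25} = 25, x_{26} = 16, x_{27} = 19.
Since (x_{26}, x_{27}) = (x_2, x_3) = (16, 19) (two consecutive terms determine the rest), the sequence is eventually periodic: after a pre-period of length 1 it cycles with period 24.
For k ≥ 2, x_k depends only on (k - 2) mod 24. (1381 - 2) mod 24 = 11, so x_{1381} = x_{13} = 25.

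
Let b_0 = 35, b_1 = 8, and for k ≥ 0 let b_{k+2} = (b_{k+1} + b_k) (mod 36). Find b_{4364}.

7

Computing terms: b_0 = 35; b_1 = 8; b_2 = 7; b_3 = 15; b_4 = 22; b_5 = 1; b_6 = 23; b_7 = 24; b_8 = 11; b_9 = 35; b_{10} = 10; b_{11} = 9; b_{12} = 19; b_{13} = 28; b_{14} = 11; b_{15} = 3; b_{16} = 14; b_{17} = 17; b_{18} = 31; b_{19} = 12; b_{20} = 7; b_{21} = 19; b_{22} = 26; b_{23} = 9; b_{24} = 35; b_{25} = 8.
The sequence repeats with period 24.
(4364 - 0) mod 24 = 20, so b_{4364} = b_{20} = 7.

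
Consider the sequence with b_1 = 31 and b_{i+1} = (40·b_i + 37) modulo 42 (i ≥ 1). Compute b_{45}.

Computing terms: b_1 = 31, b_2 = 17, b_3 = 3, b_4 = 31.
Since b_4 = b_1 = 31, the sequence is periodic with period 3.
So b_{45} = b_{1 + ((45-1) mod 3)} = b_3 = 3.

3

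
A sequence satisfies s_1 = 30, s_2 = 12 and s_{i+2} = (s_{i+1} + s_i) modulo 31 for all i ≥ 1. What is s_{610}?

Listing terms: s_1 = 30; s_2 = 12; s_3 = 11; s_4 = 23; s_5 = 3; s_6 = 26; s_7 = 29; s_8 = 24; s_9 = 22; s_{10} = 15; s_{11} = 6; s_{12} = 21; s_{13} = 27; s_{14} = 17; s_{15} = 13; s_{16} = 30; s_{17} = 12.
Since (s_{16}, s_{17}) = (s_1, s_2) = (30, 12) (two consecutive terms determine the rest), the sequence is periodic with period 15.
So s_{610} = s_{1 + ((610-1) mod 15)} = s_{10} = 15.

15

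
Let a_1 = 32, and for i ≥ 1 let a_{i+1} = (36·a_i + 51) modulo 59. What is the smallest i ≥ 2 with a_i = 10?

We have a_1 = 32, a_2 = 23, a_3 = 53, a_4 = 12, a_5 = 11, a_6 = 34, a_7 = 36, a_8 = 49, a_9 = 45, a_{10} = 19, a_{11} = 27, a_{12} = 20, a_{13} = 4, a_{14} = 18, a_{15} = 50, a_{16} = 22, a_{17} = 17, a_{18} = 14, a_{19} = 24, a_{20} = 30, a_{21} = 10, a_{22} = 57, a_{23} = 38, a_{24} = 3, a_{25} = 41, a_{26} = 52, a_{27} = 35, a_{28} = 13, a_{29} = 47, a_{30} = 32.
The sequence repeats with period 29.
The value 10 first appears (with i ≥ 2) at a_{21}.

21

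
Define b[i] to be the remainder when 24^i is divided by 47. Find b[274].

4

Computing terms: b[1] = 24, b[2] = 12, b[3] = 6, b[4] = 3, b[5] = 25, b[6] = 36, b[7] = 18, b[8] = 9, b[9] = 28, b[10] = 14, b[11] = 7, b[12] = 27, b[13] = 37, b[14] = 42, b[15] = 21, b[16] = 34, b[17] = 17, b[18] = 32, b[19] = 16, b[20] = 8, b[21] = 4, b[22] = 2, b[23] = 1, b[24] = 24.
Since b[24] = b[1] = 24, the sequence is periodic with period 23.
So b[274] = b[1 + ((274-1) mod 23)] = b[21] = 4.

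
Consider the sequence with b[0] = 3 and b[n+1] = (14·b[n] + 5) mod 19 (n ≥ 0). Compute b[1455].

We have b[0] = 3, b[1] = 9, b[2] = 17, b[3] = 15, b[4] = 6, b[5] = 13, b[6] = 16, b[7] = 1, b[8] = 0, b[9] = 5, b[10] = 18, b[11] = 10, b[12] = 12, b[13] = 2, b[14] = 14, b[15] = 11, b[16] = 7, b[17] = 8, b[18] = 3.
The sequence repeats with period 18.
(1455 - 0) mod 18 = 15, so b[1455] = b[15] = 11.

11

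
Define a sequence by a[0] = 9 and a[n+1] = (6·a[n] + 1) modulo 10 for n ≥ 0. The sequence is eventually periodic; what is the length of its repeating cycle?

5

We have a[0] = 9,  a[1] = 5,  a[2] = 1,  a[3] = 7,  a[4] = 3,  a[5] = 9.
The sequence repeats with period 5.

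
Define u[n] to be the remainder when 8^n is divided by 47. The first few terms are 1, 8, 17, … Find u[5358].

6

Computing terms: u[0] = 1; u[1] = 8; u[2] = 17; u[3] = 42; u[4] = 7; u[5] = 9; u[6] = 25; u[7] = 12; u[8] = 2; u[9] = 16; u[10] = 34; u[11] = 37; u[12] = 14; u[13] = 18; u[14] = 3; u[15] = 24; u[16] = 4; u[17] = 32; u[18] = 21; u[19] = 27; u[20] = 28; u[21] = 36; u[22] = 6; u[23] = 1.
The sequence repeats with period 23.
So u[5358] = u[0 + ((5358-0) mod 23)] = u[22] = 6.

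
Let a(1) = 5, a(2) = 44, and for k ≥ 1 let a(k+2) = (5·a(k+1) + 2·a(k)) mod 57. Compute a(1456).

We have a(1) = 5; a(2) = 44; a(3) = 2; a(4) = 41; a(5) = 38; a(6) = 44; a(7) = 11; a(8) = 29; a(9) = 53; a(10) = 38; a(11) = 11; a(12) = 17; a(13) = 50; a(14) = 56; a(15) = 38; a(16) = 17; a(17) = 47; a(18) = 41; a(19) = 14; a(20) = 38; a(21) = 47; a(22) = 26; a(23) = 53; a(24) = 32; a(25) = 38; a(26) = 26; a(27) = 35; a(28) = 56; a(29) = 8; a(30) = 38; a(31) = 35; a(32) = 23; a(33) = 14; a(34) = 2; a(35) = 38; a(36) = 23; a(37) = 20; a(38) = 32; a(39) = 29; a(40) = 38; a(41) = 20; a(42) = 5; a(43) = 8; a(44) = 50; a(45) = 38; a(46) = 5; a(47) = 44.
Since (a(46), a(47)) = (a(1), a(2)) = (5, 44) (two consecutive terms determine the rest), the sequence is periodic with period 45.
(1456 - 1) mod 45 = 15, so a(1456) = a(16) = 17.

17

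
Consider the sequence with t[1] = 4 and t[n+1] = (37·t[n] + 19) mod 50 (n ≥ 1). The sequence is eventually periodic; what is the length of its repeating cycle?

20

Listing terms: t[1] = 4, t[2] = 17, t[3] = 48, t[4] = 45, t[5] = 34, t[6] = 27, t[7] = 18, t[8] = 35, t[9] = 14, t[10] = 37, t[11] = 38, t[12] = 25, t[13] = 44, t[14] = 47, t[15] = 8, t[16] = 15, t[17] = 24, t[18] = 7, t[19] = 28, t[20] = 5, t[21] = 4.
Since t[21] = t[1] = 4, the sequence is periodic with period 20.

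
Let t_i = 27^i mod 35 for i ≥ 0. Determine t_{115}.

13

Listing terms: t_0 = 1; t_1 = 27; t_2 = 29; t_3 = 13; t_4 = 1.
The sequence repeats with period 4.
So t_{115} = t_{0 + ((115-0) mod 4)} = t_3 = 13.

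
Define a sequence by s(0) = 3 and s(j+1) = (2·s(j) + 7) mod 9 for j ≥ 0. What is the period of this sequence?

6

s(0) = 3, s(1) = 4, s(2) = 6, s(3) = 1, s(4) = 0, s(5) = 7, s(6) = 3.
The sequence repeats with period 6.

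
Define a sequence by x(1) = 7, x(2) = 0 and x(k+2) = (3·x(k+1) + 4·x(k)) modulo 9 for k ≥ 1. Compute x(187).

We have x(1) = 7; x(2) = 0; x(3) = 1; x(4) = 3; x(5) = 4; x(6) = 6; x(7) = 7; x(8) = 0.
The sequence repeats with period 6.
So x(187) = x(1 + ((187-1) mod 6)) = x(1) = 7.

7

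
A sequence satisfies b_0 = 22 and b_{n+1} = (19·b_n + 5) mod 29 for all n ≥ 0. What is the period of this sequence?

28

Listing terms: b_0 = 22; b_1 = 17; b_2 = 9; b_3 = 2; b_4 = 14; b_5 = 10; b_6 = 21; b_7 = 27; b_8 = 25; b_9 = 16; b_{10} = 19; b_{11} = 18; b_{12} = 28; b_{13} = 15; b_{14} = 0; b_{15} = 5; b_{16} = 13; b_{17} = 20; b_{18} = 8; b_{19} = 12; b_{20} = 1; b_{21} = 24; b_{22} = 26; b_{23} = 6; b_{24} = 3; b_{25} = 4; b_{26} = 23; b_{27} = 7; b_{28} = 22.
The sequence repeats with period 28.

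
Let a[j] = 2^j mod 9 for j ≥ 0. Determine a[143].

5

Computing terms: a[0] = 1, a[1] = 2, a[2] = 4, a[3] = 8, a[4] = 7, a[5] = 5, a[6] = 1.
The sequence repeats with period 6.
(143 - 0) mod 6 = 5, so a[143] = a[5] = 5.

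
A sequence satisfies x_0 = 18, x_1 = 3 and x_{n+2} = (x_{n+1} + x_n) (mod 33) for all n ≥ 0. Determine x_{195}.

3

x_0 = 18, x_1 = 3, x_2 = 21, x_3 = 24, x_4 = 12, x_5 = 3, x_6 = 15, x_7 = 18, x_8 = 0, x_9 = 18, x_{10} = 18, x_{11} = 3.
The sequence repeats with period 10.
(195 - 0) mod 10 = 5, so x_{195} = x_5 = 3.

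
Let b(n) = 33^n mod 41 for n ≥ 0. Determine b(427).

39

b(0) = 1; b(1) = 33; b(2) = 23; b(3) = 21; b(4) = 37; b(5) = 32; b(6) = 31; b(7) = 39; b(8) = 16; b(9) = 36; b(10) = 40; b(11) = 8; b(12) = 18; b(13) = 20; b(14) = 4; b(15) = 9; b(16) = 10; b(17) = 2; b(18) = 25; b(19) = 5; b(20) = 1.
Since b(20) = b(0) = 1, the sequence is periodic with period 20.
(427 - 0) mod 20 = 7, so b(427) = b(7) = 39.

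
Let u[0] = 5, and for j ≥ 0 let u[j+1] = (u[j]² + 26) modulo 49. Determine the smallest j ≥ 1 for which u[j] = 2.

1

u[0] = 5,  u[1] = 2,  u[2] = 30,  u[3] = 44,  u[4] = 2.
Since u[4] = u[1] = 2, the sequence is eventually periodic: after a pre-period of length 1 it cycles with period 3.
The value 2 first appears (with j ≥ 1) at u[1].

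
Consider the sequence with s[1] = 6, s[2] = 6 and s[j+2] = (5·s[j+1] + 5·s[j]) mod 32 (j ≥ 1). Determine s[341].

Computing terms: s[1] = 6,  s[2] = 6,  s[3] = 28,  s[4] = 10,  s[5] = 30,  s[6] = 8,  s[7] = 30,  s[8] = 30,  s[9] = 12,  s[10] = 18,  s[11] = 22,  s[12] = 8,  s[13] = 22,  s[14] = 22,  s[15] = 28,  s[16] = 26,  s[17] = 14,  s[18] = 8,  s[19] = 14,  s[20] = 14,  s[21] = 12,  s[22] = 2,  s[23] = 6,  s[24] = 8,  s[25] = 6,  s[26] = 6.
Since (s[25], s[26]) = (s[1], s[2]) = (6, 6) (two consecutive terms determine the rest), the sequence is periodic with period 24.
So s[341] = s[1 + ((341-1) mod 24)] = s[5] = 30.

30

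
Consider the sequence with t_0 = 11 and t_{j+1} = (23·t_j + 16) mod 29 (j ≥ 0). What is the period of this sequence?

We have t_0 = 11, t_1 = 8, t_2 = 26, t_3 = 5, t_4 = 15, t_5 = 13, t_6 = 25, t_7 = 11.
Since t_7 = t_0 = 11, the sequence is periodic with period 7.

7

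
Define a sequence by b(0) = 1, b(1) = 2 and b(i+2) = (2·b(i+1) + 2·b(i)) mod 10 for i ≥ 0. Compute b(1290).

We have b(0) = 1; b(1) = 2; b(2) = 6; b(3) = 6; b(4) = 4; b(5) = 0; b(6) = 8; b(7) = 6; b(8) = 8; b(9) = 8; b(10) = 2; b(11) = 0; b(12) = 4; b(13) = 8; b(14) = 4; b(15) = 4; b(16) = 6; b(17) = 0; b(18) = 2; b(19) = 4; b(20) = 2; b(21) = 2; b(22) = 8; b(23) = 0; b(24) = 6; b(25) = 2; b(26) = 6.
Since (b(25), b(26)) = (b(1), b(2)) = (2, 6) (two consecutive terms determine the rest), the sequence is eventually periodic: after a pre-period of length 1 it cycles with period 24.
For i ≥ 1, b(i) depends only on (i - 1) mod 24. (1290 - 1) mod 24 = 17, so b(1290) = b(18) = 2.

2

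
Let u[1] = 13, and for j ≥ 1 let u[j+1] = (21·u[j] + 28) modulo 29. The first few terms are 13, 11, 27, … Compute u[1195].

8

Listing terms: u[1] = 13,  u[2] = 11,  u[3] = 27,  u[4] = 15,  u[5] = 24,  u[6] = 10,  u[7] = 6,  u[8] = 9,  u[9] = 14,  u[10] = 3,  u[11] = 4,  u[12] = 25,  u[13] = 2,  u[14] = 12,  u[15] = 19,  u[16] = 21,  u[17] = 5,  u[18] = 17,  u[19] = 8,  u[20] = 22,  u[21] = 26,  u[22] = 23,  u[23] = 18,  u[24] = 0,  u[25] = 28,  u[26] = 7,  u[27] = 1,  u[28] = 20,  u[29] = 13.
The sequence repeats with period 28.
(1195 - 1) mod 28 = 18, so u[1195] = u[19] = 8.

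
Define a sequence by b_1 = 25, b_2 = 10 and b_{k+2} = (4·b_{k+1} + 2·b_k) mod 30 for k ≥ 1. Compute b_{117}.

We have b_1 = 25,  b_2 = 10,  b_3 = 0,  b_4 = 20,  b_5 = 20,  b_6 = 0,  b_7 = 10,  b_8 = 10,  b_9 = 0.
Since (b_8, b_9) = (b_2, b_3) = (10, 0) (two consecutive terms determine the rest), the sequence is eventually periodic: after a pre-period of length 1 it cycles with period 6.
For k ≥ 2, b_k depends only on (k - 2) mod 6. (117 - 2) mod 6 = 1, so b_{117} = b_3 = 0.

0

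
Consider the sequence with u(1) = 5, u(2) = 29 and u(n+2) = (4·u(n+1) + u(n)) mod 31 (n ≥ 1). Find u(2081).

5

We have u(1) = 5; u(2) = 29; u(3) = 28; u(4) = 17; u(5) = 3; u(6) = 29; u(7) = 26; u(8) = 9; u(9) = 0; u(10) = 9; u(11) = 5; u(12) = 29.
Since (u(11), u(12)) = (u(1), u(2)) = (5, 29) (two consecutive terms determine the rest), the sequence is periodic with period 10.
(2081 - 1) mod 10 = 0, so u(2081) = u(1) = 5.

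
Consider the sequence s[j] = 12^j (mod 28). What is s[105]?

20

Computing terms: s[1] = 12; s[2] = 4; s[3] = 20; s[4] = 16; s[5] = 24; s[6] = 8; s[7] = 12.
Since s[7] = s[1] = 12, the sequence is periodic with period 6.
So s[105] = s[1 + ((105-1) mod 6)] = s[3] = 20.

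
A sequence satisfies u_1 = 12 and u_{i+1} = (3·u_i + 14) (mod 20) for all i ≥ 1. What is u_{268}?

Computing terms: u_1 = 12; u_2 = 10; u_3 = 4; u_4 = 6; u_5 = 12.
The sequence repeats with period 4.
(268 - 1) mod 4 = 3, so u_{268} = u_4 = 6.

6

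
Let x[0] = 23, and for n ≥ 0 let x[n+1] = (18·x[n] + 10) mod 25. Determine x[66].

17

Listing terms: x[0] = 23,  x[1] = 24,  x[2] = 17,  x[3] = 16,  x[4] = 23.
Since x[4] = x[0] = 23, the sequence is periodic with period 4.
(66 - 0) mod 4 = 2, so x[66] = x[2] = 17.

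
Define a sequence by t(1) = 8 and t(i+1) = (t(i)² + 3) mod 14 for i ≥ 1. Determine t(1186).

7

Listing terms: t(1) = 8; t(2) = 11; t(3) = 12; t(4) = 7; t(5) = 10; t(6) = 5; t(7) = 0; t(8) = 3; t(9) = 12.
Since t(9) = t(3) = 12, the sequence is eventually periodic: after a pre-period of length 2 it cycles with period 6.
For i ≥ 3, t(i) depends only on (i - 3) mod 6. (1186 - 3) mod 6 = 1, so t(1186) = t(4) = 7.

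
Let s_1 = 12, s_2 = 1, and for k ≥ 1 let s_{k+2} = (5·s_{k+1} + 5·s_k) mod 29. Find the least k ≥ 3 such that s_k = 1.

30

We have s_1 = 12, s_2 = 1, s_3 = 7, s_4 = 11, s_5 = 3, s_6 = 12, s_7 = 17, s_8 = 0, s_9 = 27, s_{10} = 19, s_{11} = 27, s_{12} = 27, s_{13} = 9, s_{14} = 6, s_{15} = 17, s_{16} = 28, s_{17} = 22, s_{18} = 18, s_{19} = 26, s_{20} = 17, s_{21} = 12, s_{22} = 0, s_{23} = 2, s_{24} = 10, s_{25} = 2, s_{26} = 2, s_{27} = 20, s_{28} = 23, s_{29} = 12, s_{30} = 1.
Since (s_{29}, s_{30}) = (s_1, s_2) = (12, 1) (two consecutive terms determine the rest), the sequence is periodic with period 28.
The value 1 next appears (with k ≥ 3) at s_{30}.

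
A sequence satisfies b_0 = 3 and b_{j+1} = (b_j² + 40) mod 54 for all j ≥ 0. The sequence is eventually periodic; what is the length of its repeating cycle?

9

We have b_0 = 3, b_1 = 49, b_2 = 11, b_3 = 53, b_4 = 41, b_5 = 47, b_6 = 35, b_7 = 23, b_8 = 29, b_9 = 17, b_{10} = 5, b_{11} = 11.
Since b_{11} = b_2 = 11, the sequence is eventually periodic: after a pre-period of length 2 it cycles with period 9.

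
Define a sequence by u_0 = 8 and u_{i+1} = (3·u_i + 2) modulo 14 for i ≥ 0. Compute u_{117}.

We have u_0 = 8, u_1 = 12, u_2 = 10, u_3 = 4, u_4 = 0, u_5 = 2, u_6 = 8.
Since u_6 = u_0 = 8, the sequence is periodic with period 6.
(117 - 0) mod 6 = 3, so u_{117} = u_3 = 4.

4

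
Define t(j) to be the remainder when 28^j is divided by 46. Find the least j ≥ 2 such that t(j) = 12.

We have t(1) = 28, t(2) = 2, t(3) = 10, t(4) = 4, t(5) = 20, t(6) = 8, t(7) = 40, t(8) = 16, t(9) = 34, t(10) = 32, t(11) = 22, t(12) = 18, t(13) = 44, t(14) = 36, t(15) = 42, t(16) = 26, t(17) = 38, t(18) = 6, t(19) = 30, t(20) = 12, t(21) = 14, t(22) = 24, t(23) = 28.
The sequence repeats with period 22.
The value 12 first appears (with j ≥ 2) at t(20).

20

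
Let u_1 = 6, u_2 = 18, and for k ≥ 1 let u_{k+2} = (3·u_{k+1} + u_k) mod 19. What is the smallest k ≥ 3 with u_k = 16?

17

Computing terms: u_1 = 6; u_2 = 18; u_3 = 3; u_4 = 8; u_5 = 8; u_6 = 13; u_7 = 9; u_8 = 2; u_9 = 15; u_{10} = 9; u_{11} = 4; u_{12} = 2; u_{13} = 10; u_{14} = 13; u_{15} = 11; u_{16} = 8; u_{17} = 16; u_{18} = 18; u_{19} = 13; u_{20} = 0; u_{21} = 13; u_{22} = 1; u_{23} = 16; u_{24} = 11; u_{25} = 11; u_{26} = 6; u_{27} = 10; u_{28} = 17; u_{29} = 4; u_{30} = 10; u_{31} = 15; u_{32} = 17; u_{33} = 9; u_{34} = 6; u_{35} = 8; u_{36} = 11; u_{37} = 3; u_{38} = 1; u_{39} = 6; u_{40} = 0; u_{41} = 6; u_{42} = 18.
The sequence repeats with period 40.
The value 16 first appears (with k ≥ 3) at u_{17}.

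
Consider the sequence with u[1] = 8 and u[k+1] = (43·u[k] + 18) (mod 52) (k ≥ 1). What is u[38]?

50

Computing terms: u[1] = 8, u[2] = 50, u[3] = 36, u[4] = 6, u[5] = 16, u[6] = 30, u[7] = 8.
Since u[7] = u[1] = 8, the sequence is periodic with period 6.
So u[38] = u[1 + ((38-1) mod 6)] = u[2] = 50.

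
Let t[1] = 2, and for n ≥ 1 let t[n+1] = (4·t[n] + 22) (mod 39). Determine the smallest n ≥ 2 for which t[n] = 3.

t[1] = 2, t[2] = 30, t[3] = 25, t[4] = 5, t[5] = 3, t[6] = 34, t[7] = 2.
The sequence repeats with period 6.
The value 3 first appears (with n ≥ 2) at t[5].

5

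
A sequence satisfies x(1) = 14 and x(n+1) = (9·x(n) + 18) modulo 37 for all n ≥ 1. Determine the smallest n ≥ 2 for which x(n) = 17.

5

x(1) = 14, x(2) = 33, x(3) = 19, x(4) = 4, x(5) = 17, x(6) = 23, x(7) = 3, x(8) = 8, x(9) = 16, x(10) = 14.
The sequence repeats with period 9.
The value 17 first appears (with n ≥ 2) at x(5).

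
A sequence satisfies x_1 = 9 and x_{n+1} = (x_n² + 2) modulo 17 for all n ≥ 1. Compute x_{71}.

11

Computing terms: x_1 = 9,  x_2 = 15,  x_3 = 6,  x_4 = 4,  x_5 = 1,  x_6 = 3,  x_7 = 11,  x_8 = 4.
Since x_8 = x_4 = 4, the sequence is eventually periodic: after a pre-period of length 3 it cycles with period 4.
For n ≥ 4, x_n depends only on (n - 4) mod 4. (71 - 4) mod 4 = 3, so x_{71} = x_7 = 11.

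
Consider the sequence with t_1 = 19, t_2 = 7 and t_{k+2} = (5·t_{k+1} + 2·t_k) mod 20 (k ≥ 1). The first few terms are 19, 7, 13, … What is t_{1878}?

Computing terms: t_1 = 19,  t_2 = 7,  t_3 = 13,  t_4 = 19,  t_5 = 1,  t_6 = 3,  t_7 = 17,  t_8 = 11,  t_9 = 9,  t_{10} = 7,  t_{11} = 13.
Since (t_{10}, t_{11}) = (t_2, t_3) = (7, 13) (two consecutive terms determine the rest), the sequence is eventually periodic: after a pre-period of length 1 it cycles with period 8.
For k ≥ 2, t_k depends only on (k - 2) mod 8. (1878 - 2) mod 8 = 4, so t_{1878} = t_6 = 3.

3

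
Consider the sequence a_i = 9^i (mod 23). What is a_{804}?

9

a_1 = 9, a_2 = 12, a_3 = 16, a_4 = 6, a_5 = 8, a_6 = 3, a_7 = 4, a_8 = 13, a_9 = 2, a_{10} = 18, a_{11} = 1, a_{12} = 9.
The sequence repeats with period 11.
So a_{804} = a_{1 + ((804-1) mod 11)} = a_1 = 9.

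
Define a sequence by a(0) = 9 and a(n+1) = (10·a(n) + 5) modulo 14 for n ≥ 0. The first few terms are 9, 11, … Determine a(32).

We have a(0) = 9; a(1) = 11; a(2) = 3; a(3) = 7; a(4) = 5; a(5) = 13; a(6) = 9.
The sequence repeats with period 6.
So a(32) = a(0 + ((32-0) mod 6)) = a(2) = 3.

3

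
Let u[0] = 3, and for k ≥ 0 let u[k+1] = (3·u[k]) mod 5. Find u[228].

We have u[0] = 3, u[1] = 4, u[2] = 2, u[3] = 1, u[4] = 3.
Since u[4] = u[0] = 3, the sequence is periodic with period 4.
So u[228] = u[0 + ((228-0) mod 4)] = u[0] = 3.

3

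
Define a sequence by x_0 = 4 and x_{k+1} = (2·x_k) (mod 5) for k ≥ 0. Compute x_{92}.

4

We have x_0 = 4, x_1 = 3, x_2 = 1, x_3 = 2, x_4 = 4.
The sequence repeats with period 4.
So x_{92} = x_{0 + ((92-0) mod 4)} = x_0 = 4.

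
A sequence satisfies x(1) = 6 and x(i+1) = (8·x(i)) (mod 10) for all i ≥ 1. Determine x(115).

Computing terms: x(1) = 6,  x(2) = 8,  x(3) = 4,  x(4) = 2,  x(5) = 6.
The sequence repeats with period 4.
So x(115) = x(1 + ((115-1) mod 4)) = x(3) = 4.

4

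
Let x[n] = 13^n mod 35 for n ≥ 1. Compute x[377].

13

Computing terms: x[1] = 13; x[2] = 29; x[3] = 27; x[4] = 1; x[5] = 13.
Since x[5] = x[1] = 13, the sequence is periodic with period 4.
(377 - 1) mod 4 = 0, so x[377] = x[1] = 13.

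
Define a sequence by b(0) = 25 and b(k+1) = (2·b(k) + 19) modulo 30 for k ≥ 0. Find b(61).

Listing terms: b(0) = 25, b(1) = 9, b(2) = 7, b(3) = 3, b(4) = 25.
Since b(4) = b(0) = 25, the sequence is periodic with period 4.
(61 - 0) mod 4 = 1, so b(61) = b(1) = 9.

9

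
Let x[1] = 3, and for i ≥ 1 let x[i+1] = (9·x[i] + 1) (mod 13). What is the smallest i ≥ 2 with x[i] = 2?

2

Listing terms: x[1] = 3; x[2] = 2; x[3] = 6; x[4] = 3.
Since x[4] = x[1] = 3, the sequence is periodic with period 3.
The value 2 first appears (with i ≥ 2) at x[2].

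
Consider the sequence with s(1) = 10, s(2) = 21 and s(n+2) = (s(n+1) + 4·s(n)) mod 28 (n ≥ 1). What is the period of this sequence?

s(1) = 10; s(2) = 21; s(3) = 5; s(4) = 5; s(5) = 25; s(6) = 17; s(7) = 5; s(8) = 17; s(9) = 9; s(10) = 21; s(11) = 1; s(12) = 1; s(13) = 5; s(14) = 9; s(15) = 1; s(16) = 9; s(17) = 13; s(18) = 21; s(19) = 17; s(20) = 17; s(21) = 1; s(22) = 13; s(23) = 17; s(24) = 13; s(25) = 25; s(26) = 21; s(27) = 9; s(28) = 9; s(29) = 17; s(30) = 25; s(31) = 9; s(32) = 25; s(33) = 5; s(34) = 21; s(35) = 13; s(36) = 13; s(37) = 9; s(38) = 5; s(39) = 13; s(40) = 5; s(41) = 1; s(42) = 21; s(43) = 25; s(44) = 25; s(45) = 13; s(46) = 1; s(47) = 25; s(48) = 1; s(49) = 17; s(50) = 21; s(51) = 5.
Since (s(50), s(51)) = (s(2), s(3)) = (21, 5) (two consecutive terms determine the rest), the sequence is eventually periodic: after a pre-period of length 1 it cycles with period 48.

48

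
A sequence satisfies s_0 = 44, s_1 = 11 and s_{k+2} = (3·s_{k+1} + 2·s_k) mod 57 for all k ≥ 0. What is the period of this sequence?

Listing terms: s_0 = 44, s_1 = 11, s_2 = 7, s_3 = 43, s_4 = 29, s_5 = 2, s_6 = 7, s_7 = 25, s_8 = 32, s_9 = 32, s_{10} = 46, s_{11} = 31, s_{12} = 14, s_{13} = 47, s_{14} = 55, s_{15} = 31, s_{16} = 32, s_{17} = 44, s_{18} = 25, s_{19} = 49, s_{20} = 26, s_{21} = 5, s_{22} = 10, s_{23} = 40, s_{24} = 26, s_{25} = 44, s_{26} = 13, s_{27} = 13, s_{28} = 8, s_{29} = 50, s_{30} = 52, s_{31} = 28, s_{32} = 17, s_{33} = 50, s_{34} = 13, s_{35} = 25, s_{36} = 44, s_{37} = 11.
Since (s_{36}, s_{37}) = (s_0, s_1) = (44, 11) (two consecutive terms determine the rest), the sequence is periodic with period 36.

36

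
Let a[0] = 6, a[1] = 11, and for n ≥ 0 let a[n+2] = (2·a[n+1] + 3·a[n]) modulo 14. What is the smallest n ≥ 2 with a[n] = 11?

Computing terms: a[0] = 6, a[1] = 11, a[2] = 12, a[3] = 1, a[4] = 10, a[5] = 9, a[6] = 6, a[7] = 11.
Since (a[6], a[7]) = (a[0], a[1]) = (6, 11) (two consecutive terms determine the rest), the sequence is periodic with period 6.
The value 11 next appears (with n ≥ 2) at a[7].

7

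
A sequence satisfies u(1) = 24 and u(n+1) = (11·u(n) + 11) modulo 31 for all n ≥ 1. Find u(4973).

26

u(1) = 24, u(2) = 27, u(3) = 29, u(4) = 20, u(5) = 14, u(6) = 10, u(7) = 28, u(8) = 9, u(9) = 17, u(10) = 12, u(11) = 19, u(12) = 3, u(13) = 13, u(14) = 30, u(15) = 0, u(16) = 11, u(17) = 8, u(18) = 6, u(19) = 15, u(20) = 21, u(21) = 25, u(22) = 7, u(23) = 26, u(24) = 18, u(25) = 23, u(26) = 16, u(27) = 1, u(28) = 22, u(29) = 5, u(30) = 4, u(31) = 24.
The sequence repeats with period 30.
(4973 - 1) mod 30 = 22, so u(4973) = u(23) = 26.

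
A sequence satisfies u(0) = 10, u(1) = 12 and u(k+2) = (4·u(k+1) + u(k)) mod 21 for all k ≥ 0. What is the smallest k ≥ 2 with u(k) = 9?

We have u(0) = 10,  u(1) = 12,  u(2) = 16,  u(3) = 13,  u(4) = 5,  u(5) = 12,  u(6) = 11,  u(7) = 14,  u(8) = 4,  u(9) = 9,  u(10) = 19,  u(11) = 1,  u(12) = 2,  u(13) = 9,  u(14) = 17,  u(15) = 14,  u(16) = 10,  u(17) = 12.
Since (u(16), u(17)) = (u(0), u(1)) = (10, 12) (two consecutive terms determine the rest), the sequence is periodic with period 16.
The value 9 first appears (with k ≥ 2) at u(9).

9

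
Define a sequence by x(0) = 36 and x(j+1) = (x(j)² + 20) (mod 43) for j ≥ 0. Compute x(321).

41

Listing terms: x(0) = 36, x(1) = 26, x(2) = 8, x(3) = 41, x(4) = 24, x(5) = 37, x(6) = 13, x(7) = 17, x(8) = 8.
Since x(8) = x(2) = 8, the sequence is eventually periodic: after a pre-period of length 2 it cycles with period 6.
For j ≥ 2, x(j) depends only on (j - 2) mod 6. (321 - 2) mod 6 = 1, so x(321) = x(3) = 41.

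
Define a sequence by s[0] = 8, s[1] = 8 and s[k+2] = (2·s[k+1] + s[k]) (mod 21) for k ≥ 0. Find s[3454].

We have s[0] = 8, s[1] = 8, s[2] = 3, s[3] = 14, s[4] = 10, s[5] = 13, s[6] = 15, s[7] = 1, s[8] = 17, s[9] = 14, s[10] = 3, s[11] = 20, s[12] = 1, s[13] = 1, s[14] = 3, s[15] = 7, s[16] = 17, s[17] = 20, s[18] = 15, s[19] = 8, s[20] = 10, s[21] = 7, s[22] = 3, s[23] = 13, s[24] = 8, s[25] = 8.
Since (s[24], s[25]) = (s[0], s[1]) = (8, 8) (two consecutive terms determine the rest), the sequence is periodic with period 24.
(3454 - 0) mod 24 = 22, so s[3454] = s[22] = 3.

3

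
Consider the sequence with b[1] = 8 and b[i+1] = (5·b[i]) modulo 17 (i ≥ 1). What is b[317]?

15

b[1] = 8; b[2] = 6; b[3] = 13; b[4] = 14; b[5] = 2; b[6] = 10; b[7] = 16; b[8] = 12; b[9] = 9; b[10] = 11; b[11] = 4; b[12] = 3; b[13] = 15; b[14] = 7; b[15] = 1; b[16] = 5; b[17] = 8.
The sequence repeats with period 16.
(317 - 1) mod 16 = 12, so b[317] = b[13] = 15.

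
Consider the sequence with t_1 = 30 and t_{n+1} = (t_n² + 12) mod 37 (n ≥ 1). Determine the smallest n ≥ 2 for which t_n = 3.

6

t_1 = 30, t_2 = 24, t_3 = 33, t_4 = 28, t_5 = 19, t_6 = 3, t_7 = 21, t_8 = 9, t_9 = 19.
Since t_9 = t_5 = 19, the sequence is eventually periodic: after a pre-period of length 4 it cycles with period 4.
The value 3 first appears (with n ≥ 2) at t_6.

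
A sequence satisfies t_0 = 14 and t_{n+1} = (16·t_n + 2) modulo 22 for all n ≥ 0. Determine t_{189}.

20

Listing terms: t_0 = 14, t_1 = 6, t_2 = 10, t_3 = 8, t_4 = 20, t_5 = 14.
Since t_5 = t_0 = 14, the sequence is periodic with period 5.
(189 - 0) mod 5 = 4, so t_{189} = t_4 = 20.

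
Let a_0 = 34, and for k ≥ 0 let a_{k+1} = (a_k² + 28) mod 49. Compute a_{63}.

15

Listing terms: a_0 = 34,  a_1 = 8,  a_2 = 43,  a_3 = 15,  a_4 = 8.
Since a_4 = a_1 = 8, the sequence is eventually periodic: after a pre-period of length 1 it cycles with period 3.
For k ≥ 1, a_k depends only on (k - 1) mod 3. (63 - 1) mod 3 = 2, so a_{63} = a_3 = 15.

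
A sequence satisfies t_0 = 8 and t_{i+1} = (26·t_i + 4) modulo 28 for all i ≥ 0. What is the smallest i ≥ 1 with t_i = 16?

1

Computing terms: t_0 = 8; t_1 = 16; t_2 = 0; t_3 = 4; t_4 = 24; t_5 = 12; t_6 = 8.
Since t_6 = t_0 = 8, the sequence is periodic with period 6.
The value 16 first appears (with i ≥ 1) at t_1.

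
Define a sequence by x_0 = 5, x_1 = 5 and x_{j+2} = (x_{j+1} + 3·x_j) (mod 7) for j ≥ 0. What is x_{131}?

Listing terms: x_0 = 5,  x_1 = 5,  x_2 = 6,  x_3 = 0,  x_4 = 4,  x_5 = 4,  x_6 = 2,  x_7 = 0,  x_8 = 6,  x_9 = 6,  x_{10} = 3,  x_{11} = 0,  x_{12} = 2,  x_{13} = 2,  x_{14} = 1,  x_{15} = 0,  x_{16} = 3,  x_{17} = 3,  x_{18} = 5,  x_{19} = 0,  x_{20} = 1,  x_{21} = 1,  x_{22} = 4,  x_{23} = 0,  x_{24} = 5,  x_{25} = 5.
The sequence repeats with period 24.
(131 - 0) mod 24 = 11, so x_{131} = x_{11} = 0.

0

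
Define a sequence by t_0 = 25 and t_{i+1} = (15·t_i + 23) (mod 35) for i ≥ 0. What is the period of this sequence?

t_0 = 25; t_1 = 13; t_2 = 8; t_3 = 3; t_4 = 33; t_5 = 28; t_6 = 23; t_7 = 18; t_8 = 13.
Since t_8 = t_1 = 13, the sequence is eventually periodic: after a pre-period of length 1 it cycles with period 7.

7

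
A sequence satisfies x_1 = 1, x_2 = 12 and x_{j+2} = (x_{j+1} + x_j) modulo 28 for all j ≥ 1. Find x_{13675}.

1

We have x_1 = 1,  x_2 = 12,  x_3 = 13,  x_4 = 25,  x_5 = 10,  x_6 = 7,  x_7 = 17,  x_8 = 24,  x_9 = 13,  x_{10} = 9,  x_{11} = 22,  x_{12} = 3,  x_{13} = 25,  x_{14} = 0,  x_{15} = 25,  x_{16} = 25,  x_{17} = 22,  x_{18} = 19,  x_{19} = 13,  x_{20} = 4,  x_{21} = 17,  x_{22} = 21,  x_{23} = 10,  x_{24} = 3,  x_{25} = 13,  x_{26} = 16,  x_{27} = 1,  x_{28} = 17,  x_{29} = 18,  x_{30} = 7,  x_{31} = 25,  x_{32} = 4,  x_{33} = 1,  x_{34} = 5,  x_{35} = 6,  x_{36} = 11,  x_{37} = 17,  x_{38} = 0,  x_{39} = 17,  x_{40} = 17,  x_{41} = 6,  x_{42} = 23,  x_{43} = 1,  x_{44} = 24,  x_{45} = 25,  x_{46} = 21,  x_{47} = 18,  x_{48} = 11,  x_{49} = 1,  x_{50} = 12.
Since (x_{49}, x_{50}) = (x_1, x_2) = (1, 12) (two consecutive terms determine the rest), the sequence is periodic with period 48.
So x_{13675} = x_{1 + ((13675-1) mod 48)} = x_{43} = 1.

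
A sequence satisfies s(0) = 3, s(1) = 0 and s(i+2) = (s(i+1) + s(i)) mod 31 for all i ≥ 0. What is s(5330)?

Computing terms: s(0) = 3,  s(1) = 0,  s(2) = 3,  s(3) = 3,  s(4) = 6,  s(5) = 9,  s(6) = 15,  s(7) = 24,  s(8) = 8,  s(9) = 1,  s(10) = 9,  s(11) = 10,  s(12) = 19,  s(13) = 29,  s(14) = 17,  s(15) = 15,  s(16) = 1,  s(17) = 16,  s(18) = 17,  s(19) = 2,  s(20) = 19,  s(21) = 21,  s(22) = 9,  s(23) = 30,  s(24) = 8,  s(25) = 7,  s(26) = 15,  s(27) = 22,  s(28) = 6,  s(29) = 28,  s(30) = 3,  s(31) = 0.
Since (s(30), s(31)) = (s(0), s(1)) = (3, 0) (two consecutive terms determine the rest), the sequence is periodic with period 30.
(5330 - 0) mod 30 = 20, so s(5330) = s(20) = 19.

19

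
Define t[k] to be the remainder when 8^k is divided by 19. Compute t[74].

7

Computing terms: t[1] = 8,  t[2] = 7,  t[3] = 18,  t[4] = 11,  t[5] = 12,  t[6] = 1,  t[7] = 8.
Since t[7] = t[1] = 8, the sequence is periodic with period 6.
So t[74] = t[1 + ((74-1) mod 6)] = t[2] = 7.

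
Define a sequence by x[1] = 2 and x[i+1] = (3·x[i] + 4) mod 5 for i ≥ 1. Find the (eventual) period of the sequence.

x[1] = 2, x[2] = 0, x[3] = 4, x[4] = 1, x[5] = 2.
Since x[5] = x[1] = 2, the sequence is periodic with period 4.

4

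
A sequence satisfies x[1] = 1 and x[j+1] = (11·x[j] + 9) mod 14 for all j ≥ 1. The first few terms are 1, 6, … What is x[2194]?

Listing terms: x[1] = 1,  x[2] = 6,  x[3] = 5,  x[4] = 8,  x[5] = 13,  x[6] = 12,  x[7] = 1.
Since x[7] = x[1] = 1, the sequence is periodic with period 6.
So x[2194] = x[1 + ((2194-1) mod 6)] = x[4] = 8.

8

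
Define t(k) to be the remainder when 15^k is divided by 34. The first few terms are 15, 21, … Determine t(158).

13

Listing terms: t(1) = 15, t(2) = 21, t(3) = 9, t(4) = 33, t(5) = 19, t(6) = 13, t(7) = 25, t(8) = 1, t(9) = 15.
Since t(9) = t(1) = 15, the sequence is periodic with period 8.
(158 - 1) mod 8 = 5, so t(158) = t(6) = 13.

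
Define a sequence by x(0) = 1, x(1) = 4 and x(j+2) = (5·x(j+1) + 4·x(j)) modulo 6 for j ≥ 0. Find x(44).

Listing terms: x(0) = 1; x(1) = 4; x(2) = 0; x(3) = 4; x(4) = 2; x(5) = 2; x(6) = 0; x(7) = 2; x(8) = 4; x(9) = 4; x(10) = 0.
Since (x(9), x(10)) = (x(1), x(2)) = (4, 0) (two consecutive terms determine the rest), the sequence is eventually periodic: after a pre-period of length 1 it cycles with period 8.
For j ≥ 1, x(j) depends only on (j - 1) mod 8. (44 - 1) mod 8 = 3, so x(44) = x(4) = 2.

2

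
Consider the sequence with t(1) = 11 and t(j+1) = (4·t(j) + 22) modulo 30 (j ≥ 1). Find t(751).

26

Listing terms: t(1) = 11; t(2) = 6; t(3) = 16; t(4) = 26; t(5) = 6.
Since t(5) = t(2) = 6, the sequence is eventually periodic: after a pre-period of length 1 it cycles with period 3.
For j ≥ 2, t(j) depends only on (j - 2) mod 3. (751 - 2) mod 3 = 2, so t(751) = t(4) = 26.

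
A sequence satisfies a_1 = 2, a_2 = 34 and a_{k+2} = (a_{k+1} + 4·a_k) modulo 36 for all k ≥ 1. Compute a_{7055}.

30

a_1 = 2, a_2 = 34, a_3 = 6, a_4 = 34, a_5 = 22, a_6 = 14, a_7 = 30, a_8 = 14, a_9 = 26, a_{10} = 10, a_{11} = 6, a_{12} = 10, a_{13} = 34, a_{14} = 2, a_{15} = 30, a_{16} = 2, a_{17} = 14, a_{18} = 22, a_{19} = 6, a_{20} = 22, a_{21} = 10, a_{22} = 26, a_{23} = 30, a_{24} = 26, a_{25} = 2, a_{26} = 34.
The sequence repeats with period 24.
(7055 - 1) mod 24 = 22, so a_{7055} = a_{23} = 30.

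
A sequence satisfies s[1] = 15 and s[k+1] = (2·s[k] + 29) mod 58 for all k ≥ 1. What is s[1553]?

47

Listing terms: s[1] = 15,  s[2] = 1,  s[3] = 31,  s[4] = 33,  s[5] = 37,  s[6] = 45,  s[7] = 3,  s[8] = 35,  s[9] = 41,  s[10] = 53,  s[11] = 19,  s[12] = 9,  s[13] = 47,  s[14] = 7,  s[15] = 43,  s[16] = 57,  s[17] = 27,  s[18] = 25,  s[19] = 21,  s[20] = 13,  s[21] = 55,  s[22] = 23,  s[23] = 17,  s[24] = 5,  s[25] = 39,  s[26] = 49,  s[27] = 11,  s[28] = 51,  s[29] = 15.
The sequence repeats with period 28.
(1553 - 1) mod 28 = 12, so s[1553] = s[13] = 47.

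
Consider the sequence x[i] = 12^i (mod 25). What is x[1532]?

We have x[1] = 12,  x[2] = 19,  x[3] = 3,  x[4] = 11,  x[5] = 7,  x[6] = 9,  x[7] = 8,  x[8] = 21,  x[9] = 2,  x[10] = 24,  x[11] = 13,  x[12] = 6,  x[13] = 22,  x[14] = 14,  x[15] = 18,  x[16] = 16,  x[17] = 17,  x[18] = 4,  x[19] = 23,  x[20] = 1,  x[21] = 12.
Since x[21] = x[1] = 12, the sequence is periodic with period 20.
So x[1532] = x[1 + ((1532-1) mod 20)] = x[12] = 6.

6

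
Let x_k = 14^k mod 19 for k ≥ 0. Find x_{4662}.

Computing terms: x_0 = 1, x_1 = 14, x_2 = 6, x_3 = 8, x_4 = 17, x_5 = 10, x_6 = 7, x_7 = 3, x_8 = 4, x_9 = 18, x_{10} = 5, x_{11} = 13, x_{12} = 11, x_{13} = 2, x_{14} = 9, x_{15} = 12, x_{16} = 16, x_{17} = 15, x_{18} = 1.
The sequence repeats with period 18.
So x_{4662} = x_{0 + ((4662-0) mod 18)} = x_0 = 1.

1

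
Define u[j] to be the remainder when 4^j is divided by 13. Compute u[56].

Computing terms: u[0] = 1,  u[1] = 4,  u[2] = 3,  u[3] = 12,  u[4] = 9,  u[5] = 10,  u[6] = 1.
The sequence repeats with period 6.
(56 - 0) mod 6 = 2, so u[56] = u[2] = 3.

3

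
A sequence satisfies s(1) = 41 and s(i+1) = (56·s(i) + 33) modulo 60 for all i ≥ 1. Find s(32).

49

Computing terms: s(1) = 41,  s(2) = 49,  s(3) = 17,  s(4) = 25,  s(5) = 53,  s(6) = 1,  s(7) = 29,  s(8) = 37,  s(9) = 5,  s(10) = 13,  s(11) = 41.
The sequence repeats with period 10.
So s(32) = s(1 + ((32-1) mod 10)) = s(2) = 49.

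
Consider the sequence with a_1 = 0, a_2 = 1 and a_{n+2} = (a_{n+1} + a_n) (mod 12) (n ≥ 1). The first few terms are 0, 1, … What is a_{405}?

9

Computing terms: a_1 = 0,  a_2 = 1,  a_3 = 1,  a_4 = 2,  a_5 = 3,  a_6 = 5,  a_7 = 8,  a_8 = 1,  a_9 = 9,  a_{10} = 10,  a_{11} = 7,  a_{12} = 5,  a_{13} = 0,  a_{14} = 5,  a_{15} = 5,  a_{16} = 10,  a_{17} = 3,  a_{18} = 1,  a_{19} = 4,  a_{20} = 5,  a_{21} = 9,  a_{22} = 2,  a_{23} = 11,  a_{24} = 1,  a_{25} = 0,  a_{26} = 1.
The sequence repeats with period 24.
So a_{405} = a_{1 + ((405-1) mod 24)} = a_{21} = 9.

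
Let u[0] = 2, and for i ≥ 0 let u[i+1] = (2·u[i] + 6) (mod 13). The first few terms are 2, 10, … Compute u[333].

8

Computing terms: u[0] = 2; u[1] = 10; u[2] = 0; u[3] = 6; u[4] = 5; u[5] = 3; u[6] = 12; u[7] = 4; u[8] = 1; u[9] = 8; u[10] = 9; u[11] = 11; u[12] = 2.
The sequence repeats with period 12.
So u[333] = u[0 + ((333-0) mod 12)] = u[9] = 8.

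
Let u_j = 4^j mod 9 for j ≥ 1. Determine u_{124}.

4

u_1 = 4,  u_2 = 7,  u_3 = 1,  u_4 = 4.
The sequence repeats with period 3.
(124 - 1) mod 3 = 0, so u_{124} = u_1 = 4.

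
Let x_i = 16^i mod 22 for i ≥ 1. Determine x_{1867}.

x_1 = 16, x_2 = 14, x_3 = 4, x_4 = 20, x_5 = 12, x_6 = 16.
Since x_6 = x_1 = 16, the sequence is periodic with period 5.
So x_{1867} = x_{1 + ((1867-1) mod 5)} = x_2 = 14.

14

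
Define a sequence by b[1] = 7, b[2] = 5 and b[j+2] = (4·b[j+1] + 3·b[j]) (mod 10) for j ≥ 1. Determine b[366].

3

Computing terms: b[1] = 7,  b[2] = 5,  b[3] = 1,  b[4] = 9,  b[5] = 9,  b[6] = 3,  b[7] = 9,  b[8] = 5,  b[9] = 7,  b[10] = 3,  b[11] = 3,  b[12] = 1,  b[13] = 3,  b[14] = 5,  b[15] = 9,  b[16] = 1,  b[17] = 1,  b[18] = 7,  b[19] = 1,  b[20] = 5,  b[21] = 3,  b[22] = 7,  b[23] = 7,  b[24] = 9,  b[25] = 7,  b[26] = 5.
Since (b[25], b[26]) = (b[1], b[2]) = (7, 5) (two consecutive terms determine the rest), the sequence is periodic with period 24.
So b[366] = b[1 + ((366-1) mod 24)] = b[6] = 3.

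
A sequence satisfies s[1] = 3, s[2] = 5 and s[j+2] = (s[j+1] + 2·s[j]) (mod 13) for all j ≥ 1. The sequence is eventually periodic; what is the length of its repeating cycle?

12

s[1] = 3; s[2] = 5; s[3] = 11; s[4] = 8; s[5] = 4; s[6] = 7; s[7] = 2; s[8] = 3; s[9] = 7; s[10] = 0; s[11] = 1; s[12] = 1; s[13] = 3; s[14] = 5.
The sequence repeats with period 12.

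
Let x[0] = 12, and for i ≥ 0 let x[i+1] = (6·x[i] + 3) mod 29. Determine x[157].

Computing terms: x[0] = 12, x[1] = 17, x[2] = 18, x[3] = 24, x[4] = 2, x[5] = 15, x[6] = 6, x[7] = 10, x[8] = 5, x[9] = 4, x[10] = 27, x[11] = 20, x[12] = 7, x[13] = 16, x[14] = 12.
The sequence repeats with period 14.
So x[157] = x[0 + ((157-0) mod 14)] = x[3] = 24.

24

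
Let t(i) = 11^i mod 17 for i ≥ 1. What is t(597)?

10

We have t(1) = 11,  t(2) = 2,  t(3) = 5,  t(4) = 4,  t(5) = 10,  t(6) = 8,  t(7) = 3,  t(8) = 16,  t(9) = 6,  t(10) = 15,  t(11) = 12,  t(12) = 13,  t(13) = 7,  t(14) = 9,  t(15) = 14,  t(16) = 1,  t(17) = 11.
The sequence repeats with period 16.
(597 - 1) mod 16 = 4, so t(597) = t(5) = 10.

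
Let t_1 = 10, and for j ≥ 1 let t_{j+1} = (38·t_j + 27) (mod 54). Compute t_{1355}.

43

t_1 = 10; t_2 = 29; t_3 = 49; t_4 = 53; t_5 = 43; t_6 = 41; t_7 = 19; t_8 = 47; t_9 = 31; t_{10} = 17; t_{11} = 25; t_{12} = 5; t_{13} = 1; t_{14} = 11; t_{15} = 13; t_{16} = 35; t_{17} = 7; t_{18} = 23; t_{19} = 37; t_{20} = 29.
Since t_{20} = t_2 = 29, the sequence is eventually periodic: after a pre-period of length 1 it cycles with period 18.
For j ≥ 2, t_j depends only on (j - 2) mod 18. (1355 - 2) mod 18 = 3, so t_{1355} = t_5 = 43.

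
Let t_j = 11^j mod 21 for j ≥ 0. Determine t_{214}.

4

Listing terms: t_0 = 1; t_1 = 11; t_2 = 16; t_3 = 8; t_4 = 4; t_5 = 2; t_6 = 1.
Since t_6 = t_0 = 1, the sequence is periodic with period 6.
(214 - 0) mod 6 = 4, so t_{214} = t_4 = 4.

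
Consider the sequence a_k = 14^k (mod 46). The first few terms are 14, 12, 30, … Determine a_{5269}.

22

a_1 = 14; a_2 = 12; a_3 = 30; a_4 = 6; a_5 = 38; a_6 = 26; a_7 = 42; a_8 = 36; a_9 = 44; a_{10} = 18; a_{11} = 22; a_{12} = 32; a_{13} = 34; a_{14} = 16; a_{15} = 40; a_{16} = 8; a_{17} = 20; a_{18} = 4; a_{19} = 10; a_{20} = 2; a_{21} = 28; a_{22} = 24; a_{23} = 14.
Since a_{23} = a_1 = 14, the sequence is periodic with period 22.
So a_{5269} = a_{1 + ((5269-1) mod 22)} = a_{11} = 22.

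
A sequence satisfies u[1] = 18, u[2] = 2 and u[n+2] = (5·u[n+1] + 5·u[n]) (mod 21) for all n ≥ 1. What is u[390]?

Listing terms: u[1] = 18; u[2] = 2; u[3] = 16; u[4] = 6; u[5] = 5; u[6] = 13; u[7] = 6; u[8] = 11; u[9] = 1; u[10] = 18; u[11] = 11; u[12] = 19; u[13] = 3; u[14] = 5; u[15] = 19; u[16] = 15; u[17] = 2; u[18] = 1; u[19] = 15; u[20] = 17; u[21] = 13; u[22] = 3; u[23] = 17; u[24] = 16; u[25] = 18; u[26] = 2.
Since (u[25], u[26]) = (u[1], u[2]) = (18, 2) (two consecutive terms determine the rest), the sequence is periodic with period 24.
(390 - 1) mod 24 = 5, so u[390] = u[6] = 13.

13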